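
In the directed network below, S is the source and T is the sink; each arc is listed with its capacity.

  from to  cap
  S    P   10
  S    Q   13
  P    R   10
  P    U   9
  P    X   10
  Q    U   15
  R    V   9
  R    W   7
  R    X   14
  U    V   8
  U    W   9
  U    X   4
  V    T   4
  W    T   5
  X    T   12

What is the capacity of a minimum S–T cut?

21

Augment S→P→X→T: bottleneck 10, flow now 10.
Augment S→Q→U→V→T: bottleneck 4, flow now 14.
Augment S→Q→U→W→T: bottleneck 5, flow now 19.
Augment S→Q→U→X→T: bottleneck 2, flow now 21.
No augmenting path remains; maximum flow = 21.
By max-flow min-cut, the minimum cut capacity equals the max flow.
In the residual graph, reachable from S: {S, P, Q, R, U, V, W, X}.
Min-cut edges: V→T (4), W→T (5), X→T (12); capacity 4 + 5 + 12 = 21.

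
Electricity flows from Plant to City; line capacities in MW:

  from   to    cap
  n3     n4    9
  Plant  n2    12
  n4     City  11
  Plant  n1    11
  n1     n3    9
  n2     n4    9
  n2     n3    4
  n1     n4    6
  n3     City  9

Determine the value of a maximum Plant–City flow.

20

Augment Plant→n1→n3→City: bottleneck 9, flow now 9.
Augment Plant→n1→n4→City: bottleneck 2, flow now 11.
Augment Plant→n2→n4→City: bottleneck 9, flow now 20.
No augmenting path remains; maximum flow = 20.
In the residual graph, reachable from Plant: {Plant, n1, n2, n3, n4}.
Min-cut edges: n3→City (9), n4→City (11); capacity 9 + 11 = 20.
This cut is saturated, so no flow can exceed 20.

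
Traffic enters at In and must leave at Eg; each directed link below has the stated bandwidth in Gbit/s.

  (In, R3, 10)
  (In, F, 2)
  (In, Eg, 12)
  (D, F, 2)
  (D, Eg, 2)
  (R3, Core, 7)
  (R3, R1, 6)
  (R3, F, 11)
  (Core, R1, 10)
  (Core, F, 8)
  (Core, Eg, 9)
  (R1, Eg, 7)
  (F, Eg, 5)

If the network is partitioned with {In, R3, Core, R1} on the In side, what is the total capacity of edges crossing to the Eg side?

49

Edges leaving {In, R3, Core, R1}: In→F (2), In→Eg (12), R3→F (11), Core→F (8), Core→Eg (9), R1→Eg (7).
Cut capacity = 2 + 12 + 11 + 8 + 9 + 7 = 49.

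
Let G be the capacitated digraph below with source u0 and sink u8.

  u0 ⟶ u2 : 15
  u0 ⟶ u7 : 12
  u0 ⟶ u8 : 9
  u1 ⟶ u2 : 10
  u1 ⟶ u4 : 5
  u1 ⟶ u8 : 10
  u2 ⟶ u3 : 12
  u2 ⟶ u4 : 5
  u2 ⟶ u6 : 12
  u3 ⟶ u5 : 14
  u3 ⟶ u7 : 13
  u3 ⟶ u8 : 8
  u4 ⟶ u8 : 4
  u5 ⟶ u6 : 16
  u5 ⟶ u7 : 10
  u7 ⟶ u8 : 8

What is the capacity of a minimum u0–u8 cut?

Augment u0→u8: bottleneck 9, flow now 9.
Augment u0→u7→u8: bottleneck 8, flow now 17.
Augment u0→u2→u3→u8: bottleneck 8, flow now 25.
Augment u0→u2→u4→u8: bottleneck 4, flow now 29.
No augmenting path remains; maximum flow = 29.
By max-flow min-cut, the minimum cut capacity equals the max flow.
In the residual graph, reachable from u0: {u0, u2, u3, u4, u5, u6, u7}.
Min-cut edges: u0→u8 (9), u3→u8 (8), u4→u8 (4), u7→u8 (8); capacity 9 + 8 + 4 + 8 = 29.

29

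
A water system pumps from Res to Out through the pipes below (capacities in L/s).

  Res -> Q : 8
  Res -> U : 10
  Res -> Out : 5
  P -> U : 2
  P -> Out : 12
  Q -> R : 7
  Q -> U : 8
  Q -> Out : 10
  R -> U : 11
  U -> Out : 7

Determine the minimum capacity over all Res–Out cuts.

20

Augment Res→Out: bottleneck 5, flow now 5.
Augment Res→Q→Out: bottleneck 8, flow now 13.
Augment Res→U→Out: bottleneck 7, flow now 20.
No augmenting path remains; maximum flow = 20.
By max-flow min-cut, the minimum cut capacity equals the max flow.
In the residual graph, reachable from Res: {Res, U}.
Min-cut edges: Res→Q (8), Res→Out (5), U→Out (7); capacity 8 + 5 + 7 = 20.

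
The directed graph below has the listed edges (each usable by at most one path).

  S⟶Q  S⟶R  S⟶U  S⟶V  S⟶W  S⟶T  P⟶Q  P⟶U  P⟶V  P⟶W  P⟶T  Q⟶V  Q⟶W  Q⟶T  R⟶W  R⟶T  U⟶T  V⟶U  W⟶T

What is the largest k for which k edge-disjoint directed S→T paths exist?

Assign every edge capacity 1; by Menger, the answer equals the max flow.
Path S→T (+1); total 1.
Path S→Q→T (+1); total 2.
Path S→R→T (+1); total 3.
Path S→U→T (+1); total 4.
Path S→W→T (+1); total 5.
No residual S→T path; max flow = 5.
Certifying cut of size 5: {S→Q, S→R, S→T, S→W, U→T}.

5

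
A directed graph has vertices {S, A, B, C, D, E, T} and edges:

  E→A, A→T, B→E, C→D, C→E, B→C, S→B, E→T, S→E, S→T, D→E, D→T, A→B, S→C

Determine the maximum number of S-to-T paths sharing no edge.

4

Assign every edge capacity 1; by Menger, the answer equals the max flow.
Path S→T (+1); total 1.
Path S→E→T (+1); total 2.
Path S→C→D→T (+1); total 3.
Path S→B→E→A→T (+1); total 4.
No residual S→T path; max flow = 4.
Certifying cut of size 4: {S→B, S→C, S→E, S→T}.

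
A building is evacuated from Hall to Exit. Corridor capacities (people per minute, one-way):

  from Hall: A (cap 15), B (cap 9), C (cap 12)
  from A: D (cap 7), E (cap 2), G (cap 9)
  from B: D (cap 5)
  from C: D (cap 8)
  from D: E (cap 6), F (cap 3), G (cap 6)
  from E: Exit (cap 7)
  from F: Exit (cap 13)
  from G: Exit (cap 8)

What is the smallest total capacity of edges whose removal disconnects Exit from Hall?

Augment Hall→A→E→Exit: bottleneck 2, flow now 2.
Augment Hall→A→G→Exit: bottleneck 8, flow now 10.
Augment Hall→A→D→E→Exit: bottleneck 5, flow now 15.
Augment Hall→B→D→F→Exit: bottleneck 3, flow now 18.
No augmenting path remains; maximum flow = 18.
By max-flow min-cut, the minimum cut capacity equals the max flow.
In the residual graph, reachable from Hall: {Hall, A, B, C, D, E, G}.
Min-cut edges: D→F (3), E→Exit (7), G→Exit (8); capacity 3 + 7 + 8 = 18.

18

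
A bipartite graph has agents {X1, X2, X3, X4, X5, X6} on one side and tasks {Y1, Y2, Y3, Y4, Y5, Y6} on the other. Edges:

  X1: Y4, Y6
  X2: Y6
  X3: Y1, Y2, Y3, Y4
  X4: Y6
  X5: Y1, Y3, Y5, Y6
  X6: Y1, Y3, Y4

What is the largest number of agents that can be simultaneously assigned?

Unit-capacity flow: source→left, listed edges, right→sink; max matching = max flow.
Augmenting path X1→Y4 (+1); matched 1.
Augmenting path X2→Y6 (+1); matched 2.
Augmenting path X3→Y1 (+1); matched 3.
Augmenting path X5→Y3 (+1); matched 4.
Augmenting path X6→Y1→X3→Y2 (+1); matched 5.
No augmenting path remains; maximum matching = 5.
König certificate: {X1, X3, X5, X6, Y6} is a vertex cover of size 5 (every listed pair touches it), so no matching can be larger.

5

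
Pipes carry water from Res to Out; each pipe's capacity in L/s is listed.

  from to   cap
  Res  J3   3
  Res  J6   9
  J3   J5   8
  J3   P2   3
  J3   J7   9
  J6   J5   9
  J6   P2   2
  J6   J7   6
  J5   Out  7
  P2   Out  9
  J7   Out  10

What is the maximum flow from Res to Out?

Augment Res→J3→J5→Out: bottleneck 3, flow now 3.
Augment Res→J6→J5→Out: bottleneck 4, flow now 7.
Augment Res→J6→P2→Out: bottleneck 2, flow now 9.
Augment Res→J6→J7→Out: bottleneck 3, flow now 12.
No augmenting path remains; maximum flow = 12.
In the residual graph, reachable from Res: {Res}.
Min-cut edges: Res→J3 (3), Res→J6 (9); capacity 3 + 9 = 12.
This cut is saturated, so no flow can exceed 12.

12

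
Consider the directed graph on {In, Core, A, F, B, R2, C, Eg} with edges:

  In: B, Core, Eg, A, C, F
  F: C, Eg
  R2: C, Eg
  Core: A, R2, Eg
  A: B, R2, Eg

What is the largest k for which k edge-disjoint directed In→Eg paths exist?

4

Assign every edge capacity 1; by Menger, the answer equals the max flow.
Path In→Eg (+1); total 1.
Path In→Core→Eg (+1); total 2.
Path In→A→Eg (+1); total 3.
Path In→F→Eg (+1); total 4.
No residual In→Eg path; max flow = 4.
Certifying cut of size 4: {In→A, In→Core, In→Eg, In→F}.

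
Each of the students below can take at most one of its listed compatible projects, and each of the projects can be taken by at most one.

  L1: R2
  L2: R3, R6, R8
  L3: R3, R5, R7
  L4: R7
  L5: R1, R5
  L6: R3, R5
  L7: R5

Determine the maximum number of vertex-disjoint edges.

6

Unit-capacity flow: source→left, listed edges, right→sink; max matching = max flow.
Augmenting path L1→R2 (+1); matched 1.
Augmenting path L2→R3 (+1); matched 2.
Augmenting path L3→R5 (+1); matched 3.
Augmenting path L4→R7 (+1); matched 4.
Augmenting path L5→R1 (+1); matched 5.
Augmenting path L6→R3→L2→R6 (+1); matched 6.
No augmenting path remains; maximum matching = 6.
König certificate: {L1, L2, L5, R3, R5, R7} is a vertex cover of size 6 (every listed pair touches it), so no matching can be larger.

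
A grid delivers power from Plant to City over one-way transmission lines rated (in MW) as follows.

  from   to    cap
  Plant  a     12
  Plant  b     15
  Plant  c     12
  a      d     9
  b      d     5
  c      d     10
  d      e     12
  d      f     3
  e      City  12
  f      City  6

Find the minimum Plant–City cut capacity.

Augment Plant→a→d→e→City: bottleneck 9, flow now 9.
Augment Plant→b→d→e→City: bottleneck 3, flow now 12.
Augment Plant→b→d→f→City: bottleneck 2, flow now 14.
Augment Plant→c→d→f→City: bottleneck 1, flow now 15.
No augmenting path remains; maximum flow = 15.
By max-flow min-cut, the minimum cut capacity equals the max flow.
In the residual graph, reachable from Plant: {Plant, a, b, c, d}.
Min-cut edges: d→e (12), d→f (3); capacity 12 + 3 = 15.

15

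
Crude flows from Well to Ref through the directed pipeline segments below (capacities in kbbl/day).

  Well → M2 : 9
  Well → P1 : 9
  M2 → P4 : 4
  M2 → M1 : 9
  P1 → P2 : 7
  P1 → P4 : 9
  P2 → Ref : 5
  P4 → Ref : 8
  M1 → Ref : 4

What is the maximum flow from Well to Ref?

17

Augment Well→M2→P4→Ref: bottleneck 4, flow now 4.
Augment Well→M2→M1→Ref: bottleneck 4, flow now 8.
Augment Well→P1→P2→Ref: bottleneck 5, flow now 13.
Augment Well→P1→P4→Ref: bottleneck 4, flow now 17.
No augmenting path remains; maximum flow = 17.
In the residual graph, reachable from Well: {Well, M2, M1}.
Min-cut edges: Well→P1 (9), M2→P4 (4), M1→Ref (4); capacity 9 + 4 + 4 = 17.
This cut is saturated, so no flow can exceed 17.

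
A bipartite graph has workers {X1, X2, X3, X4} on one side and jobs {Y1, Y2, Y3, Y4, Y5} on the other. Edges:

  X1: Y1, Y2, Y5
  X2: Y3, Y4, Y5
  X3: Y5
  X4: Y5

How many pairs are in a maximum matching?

3

Unit-capacity flow: source→left, listed edges, right→sink; max matching = max flow.
Augmenting path X1→Y1 (+1); matched 1.
Augmenting path X2→Y3 (+1); matched 2.
Augmenting path X3→Y5 (+1); matched 3.
No augmenting path remains; maximum matching = 3.
König certificate: {X1, X2, Y5} is a vertex cover of size 3 (every listed pair touches it), so no matching can be larger.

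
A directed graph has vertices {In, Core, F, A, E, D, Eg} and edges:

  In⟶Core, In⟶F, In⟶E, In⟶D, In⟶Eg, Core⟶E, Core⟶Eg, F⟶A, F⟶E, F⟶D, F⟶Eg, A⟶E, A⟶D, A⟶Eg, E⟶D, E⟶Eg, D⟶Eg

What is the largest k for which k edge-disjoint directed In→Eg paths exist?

5

Assign every edge capacity 1; by Menger, the answer equals the max flow.
Path In→Eg (+1); total 1.
Path In→Core→Eg (+1); total 2.
Path In→F→Eg (+1); total 3.
Path In→E→Eg (+1); total 4.
Path In→D→Eg (+1); total 5.
No residual In→Eg path; max flow = 5.
Certifying cut of size 5: {In→Core, In→D, In→E, In→Eg, In→F}.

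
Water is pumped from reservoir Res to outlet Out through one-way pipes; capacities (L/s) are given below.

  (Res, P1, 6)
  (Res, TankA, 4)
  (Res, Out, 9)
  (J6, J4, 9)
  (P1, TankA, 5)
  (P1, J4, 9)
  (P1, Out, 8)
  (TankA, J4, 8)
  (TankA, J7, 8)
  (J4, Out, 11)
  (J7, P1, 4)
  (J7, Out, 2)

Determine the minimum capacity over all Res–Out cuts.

Augment Res→Out: bottleneck 9, flow now 9.
Augment Res→P1→Out: bottleneck 6, flow now 15.
Augment Res→TankA→J4→Out: bottleneck 4, flow now 19.
No augmenting path remains; maximum flow = 19.
By max-flow min-cut, the minimum cut capacity equals the max flow.
In the residual graph, reachable from Res: {Res}.
Min-cut edges: Res→P1 (6), Res→TankA (4), Res→Out (9); capacity 6 + 4 + 9 = 19.

19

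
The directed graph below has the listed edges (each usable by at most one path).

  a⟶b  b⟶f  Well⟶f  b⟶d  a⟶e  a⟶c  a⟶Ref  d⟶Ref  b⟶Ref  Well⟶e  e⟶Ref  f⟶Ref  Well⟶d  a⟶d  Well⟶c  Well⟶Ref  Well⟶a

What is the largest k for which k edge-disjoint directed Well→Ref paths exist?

5

Assign every edge capacity 1; by Menger, the answer equals the max flow.
Path Well→Ref (+1); total 1.
Path Well→a→Ref (+1); total 2.
Path Well→d→Ref (+1); total 3.
Path Well→e→Ref (+1); total 4.
Path Well→f→Ref (+1); total 5.
No residual Well→Ref path; max flow = 5.
Certifying cut of size 5: {Well→Ref, Well→a, Well→d, Well→e, Well→f}.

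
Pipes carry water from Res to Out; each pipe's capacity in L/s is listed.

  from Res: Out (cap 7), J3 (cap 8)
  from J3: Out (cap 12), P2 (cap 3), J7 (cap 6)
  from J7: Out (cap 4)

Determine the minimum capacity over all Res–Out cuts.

Augment Res→Out: bottleneck 7, flow now 7.
Augment Res→J3→Out: bottleneck 8, flow now 15.
No augmenting path remains; maximum flow = 15.
By max-flow min-cut, the minimum cut capacity equals the max flow.
In the residual graph, reachable from Res: {Res}.
Min-cut edges: Res→J3 (8), Res→Out (7); capacity 8 + 7 = 15.

15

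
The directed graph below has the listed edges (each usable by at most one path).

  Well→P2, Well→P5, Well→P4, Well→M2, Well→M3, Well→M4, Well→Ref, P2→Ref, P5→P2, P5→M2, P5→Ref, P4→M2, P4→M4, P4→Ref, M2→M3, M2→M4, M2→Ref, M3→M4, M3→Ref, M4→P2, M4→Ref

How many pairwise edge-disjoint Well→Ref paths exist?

7

Assign every edge capacity 1; by Menger, the answer equals the max flow.
Path Well→Ref (+1); total 1.
Path Well→P2→Ref (+1); total 2.
Path Well→P5→Ref (+1); total 3.
Path Well→P4→Ref (+1); total 4.
Path Well→M2→Ref (+1); total 5.
Path Well→M3→Ref (+1); total 6.
Path Well→M4→Ref (+1); total 7.
No residual Well→Ref path; max flow = 7.
Certifying cut of size 7: {Well→M2, Well→M3, Well→M4, Well→P2, Well→P4, Well→P5, Well→Ref}.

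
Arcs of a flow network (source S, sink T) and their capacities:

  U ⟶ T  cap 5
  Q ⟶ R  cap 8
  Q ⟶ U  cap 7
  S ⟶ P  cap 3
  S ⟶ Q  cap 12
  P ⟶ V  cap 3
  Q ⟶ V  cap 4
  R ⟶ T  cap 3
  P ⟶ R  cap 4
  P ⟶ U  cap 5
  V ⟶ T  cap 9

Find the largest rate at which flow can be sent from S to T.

15

Augment S→P→R→T: bottleneck 3, flow now 3.
Augment S→Q→U→T: bottleneck 5, flow now 8.
Augment S→Q→V→T: bottleneck 4, flow now 12.
Augment S→Q→R→P→V→T: bottleneck 3, flow now 15. (uses reverse residual edge)
No augmenting path remains; maximum flow = 15.
In the residual graph, reachable from S: {S}.
Min-cut edges: S→P (3), S→Q (12); capacity 3 + 12 = 15.
This cut is saturated, so no flow can exceed 15.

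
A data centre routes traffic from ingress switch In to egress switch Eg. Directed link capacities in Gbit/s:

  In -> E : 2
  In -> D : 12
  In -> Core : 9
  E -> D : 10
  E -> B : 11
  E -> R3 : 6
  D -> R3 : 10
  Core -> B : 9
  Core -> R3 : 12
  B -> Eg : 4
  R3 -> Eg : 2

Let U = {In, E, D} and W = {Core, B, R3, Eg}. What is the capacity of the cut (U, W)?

36

Edges leaving {In, E, D}: In→Core (9), E→B (11), E→R3 (6), D→R3 (10).
Cut capacity = 9 + 11 + 6 + 10 = 36.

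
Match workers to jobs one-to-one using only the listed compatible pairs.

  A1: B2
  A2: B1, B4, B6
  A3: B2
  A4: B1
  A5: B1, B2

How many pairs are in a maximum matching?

3

Unit-capacity flow: source→left, listed edges, right→sink; max matching = max flow.
Augmenting path A1→B2 (+1); matched 1.
Augmenting path A2→B1 (+1); matched 2.
Augmenting path A4→B1→A2→B4 (+1); matched 3.
No augmenting path remains; maximum matching = 3.
König certificate: {A2, B1, B2} is a vertex cover of size 3 (every listed pair touches it), so no matching can be larger.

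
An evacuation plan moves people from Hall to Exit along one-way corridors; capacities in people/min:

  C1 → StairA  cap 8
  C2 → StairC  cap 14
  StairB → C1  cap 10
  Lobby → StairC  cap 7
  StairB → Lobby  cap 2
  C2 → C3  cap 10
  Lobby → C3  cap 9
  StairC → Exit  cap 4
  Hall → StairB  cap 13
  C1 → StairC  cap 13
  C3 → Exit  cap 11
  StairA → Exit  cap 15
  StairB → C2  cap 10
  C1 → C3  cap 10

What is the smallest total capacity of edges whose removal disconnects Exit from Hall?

Augment Hall→StairB→Lobby→C3→Exit: bottleneck 2, flow now 2.
Augment Hall→StairB→C1→C3→Exit: bottleneck 9, flow now 11.
Augment Hall→StairB→C1→StairC→Exit: bottleneck 1, flow now 12.
Augment Hall→StairB→C2→StairC→Exit: bottleneck 1, flow now 13.
No augmenting path remains; maximum flow = 13.
By max-flow min-cut, the minimum cut capacity equals the max flow.
In the residual graph, reachable from Hall: {Hall}.
Min-cut edges: Hall→StairB (13); capacity 13 = 13.

13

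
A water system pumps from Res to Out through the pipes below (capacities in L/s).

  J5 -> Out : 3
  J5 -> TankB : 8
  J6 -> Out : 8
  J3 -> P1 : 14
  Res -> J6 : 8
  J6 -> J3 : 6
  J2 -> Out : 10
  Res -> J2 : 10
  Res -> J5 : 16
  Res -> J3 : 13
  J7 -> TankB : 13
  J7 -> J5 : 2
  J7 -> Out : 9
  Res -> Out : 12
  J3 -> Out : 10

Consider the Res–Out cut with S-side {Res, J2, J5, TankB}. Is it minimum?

No — its capacity is 46, but the minimum cut has capacity 43.

Given cut capacity: 8 + 13 + 12 + 10 + 3 = 46.
Augment Res→Out: bottleneck 12, flow now 12.
Augment Res→J6→Out: bottleneck 8, flow now 20.
Augment Res→J3→Out: bottleneck 10, flow now 30.
Augment Res→J2→Out: bottleneck 10, flow now 40.
Augment Res→J5→Out: bottleneck 3, flow now 43.
No augmenting path remains; maximum flow = 43.
In the residual graph, reachable from Res: {Res, J3, J5, TankB, P1}.
Min-cut edges: Res→J6 (8), Res→J2 (10), Res→Out (12), J3→Out (10), J5→Out (3); capacity 8 + 10 + 12 + 10 + 3 = 43.
Cut capacity 46 exceeds the max flow 43, so it is not minimum.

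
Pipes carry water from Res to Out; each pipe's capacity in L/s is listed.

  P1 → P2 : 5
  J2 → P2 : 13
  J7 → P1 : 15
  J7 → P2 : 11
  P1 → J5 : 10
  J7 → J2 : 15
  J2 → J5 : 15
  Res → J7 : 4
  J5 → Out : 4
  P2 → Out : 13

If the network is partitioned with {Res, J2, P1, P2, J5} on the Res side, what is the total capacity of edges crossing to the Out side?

21

Edges leaving {Res, J2, P1, P2, J5}: Res→J7 (4), P2→Out (13), J5→Out (4).
Cut capacity = 4 + 13 + 4 = 21.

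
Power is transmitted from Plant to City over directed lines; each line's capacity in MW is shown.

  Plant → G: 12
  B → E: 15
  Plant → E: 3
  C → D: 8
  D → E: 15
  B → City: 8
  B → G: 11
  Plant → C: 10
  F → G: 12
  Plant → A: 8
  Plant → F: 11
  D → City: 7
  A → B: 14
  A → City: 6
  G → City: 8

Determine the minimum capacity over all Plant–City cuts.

23

Augment Plant→A→City: bottleneck 6, flow now 6.
Augment Plant→G→City: bottleneck 8, flow now 14.
Augment Plant→A→B→City: bottleneck 2, flow now 16.
Augment Plant→C→D→City: bottleneck 7, flow now 23.
No augmenting path remains; maximum flow = 23.
By max-flow min-cut, the minimum cut capacity equals the max flow.
In the residual graph, reachable from Plant: {Plant, C, D, E, F, G}.
Min-cut edges: Plant→A (8), D→City (7), G→City (8); capacity 8 + 7 + 8 = 23.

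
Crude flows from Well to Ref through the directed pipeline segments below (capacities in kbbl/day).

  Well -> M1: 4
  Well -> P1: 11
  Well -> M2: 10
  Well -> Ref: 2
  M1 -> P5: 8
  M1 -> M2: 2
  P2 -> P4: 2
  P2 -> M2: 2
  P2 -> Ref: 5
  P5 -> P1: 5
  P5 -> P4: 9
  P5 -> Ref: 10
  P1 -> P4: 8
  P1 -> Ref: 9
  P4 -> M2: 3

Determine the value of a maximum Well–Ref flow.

Augment Well→Ref: bottleneck 2, flow now 2.
Augment Well→P1→Ref: bottleneck 9, flow now 11.
Augment Well→M1→P5→Ref: bottleneck 4, flow now 15.
No augmenting path remains; maximum flow = 15.
In the residual graph, reachable from Well: {Well, P1, P4, M2}.
Min-cut edges: Well→M1 (4), Well→Ref (2), P1→Ref (9); capacity 4 + 2 + 9 = 15.
This cut is saturated, so no flow can exceed 15.

15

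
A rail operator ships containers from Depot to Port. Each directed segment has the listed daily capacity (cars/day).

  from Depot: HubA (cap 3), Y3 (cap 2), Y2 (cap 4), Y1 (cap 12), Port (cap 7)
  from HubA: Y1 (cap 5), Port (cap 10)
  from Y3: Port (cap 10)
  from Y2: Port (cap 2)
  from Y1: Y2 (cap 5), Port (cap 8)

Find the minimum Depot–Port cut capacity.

Augment Depot→Port: bottleneck 7, flow now 7.
Augment Depot→HubA→Port: bottleneck 3, flow now 10.
Augment Depot→Y3→Port: bottleneck 2, flow now 12.
Augment Depot→Y2→Port: bottleneck 2, flow now 14.
Augment Depot→Y1→Port: bottleneck 8, flow now 22.
No augmenting path remains; maximum flow = 22.
By max-flow min-cut, the minimum cut capacity equals the max flow.
In the residual graph, reachable from Depot: {Depot, Y2, Y1}.
Min-cut edges: Depot→HubA (3), Depot→Y3 (2), Depot→Port (7), Y2→Port (2), Y1→Port (8); capacity 3 + 2 + 7 + 2 + 8 = 22.

22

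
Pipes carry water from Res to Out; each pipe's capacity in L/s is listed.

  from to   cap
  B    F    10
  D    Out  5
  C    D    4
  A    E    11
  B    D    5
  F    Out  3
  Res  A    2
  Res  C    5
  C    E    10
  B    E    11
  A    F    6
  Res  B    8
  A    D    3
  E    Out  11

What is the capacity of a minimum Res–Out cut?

Augment Res→A→D→Out: bottleneck 2, flow now 2.
Augment Res→B→D→Out: bottleneck 3, flow now 5.
Augment Res→B→E→Out: bottleneck 5, flow now 10.
Augment Res→C→E→Out: bottleneck 5, flow now 15.
No augmenting path remains; maximum flow = 15.
By max-flow min-cut, the minimum cut capacity equals the max flow.
In the residual graph, reachable from Res: {Res}.
Min-cut edges: Res→A (2), Res→B (8), Res→C (5); capacity 2 + 8 + 5 = 15.

15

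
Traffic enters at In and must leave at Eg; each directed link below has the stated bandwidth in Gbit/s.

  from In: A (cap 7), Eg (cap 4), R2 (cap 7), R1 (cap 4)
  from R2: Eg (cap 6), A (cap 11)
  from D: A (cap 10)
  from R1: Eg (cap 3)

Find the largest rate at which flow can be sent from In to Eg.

Augment In→Eg: bottleneck 4, flow now 4.
Augment In→R2→Eg: bottleneck 6, flow now 10.
Augment In→R1→Eg: bottleneck 3, flow now 13.
No augmenting path remains; maximum flow = 13.
In the residual graph, reachable from In: {In, R2, R1, A}.
Min-cut edges: In→Eg (4), R2→Eg (6), R1→Eg (3); capacity 4 + 6 + 3 = 13.
This cut is saturated, so no flow can exceed 13.

13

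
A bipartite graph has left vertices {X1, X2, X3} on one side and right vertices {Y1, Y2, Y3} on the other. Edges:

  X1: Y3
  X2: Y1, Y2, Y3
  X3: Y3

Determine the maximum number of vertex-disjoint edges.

2

Unit-capacity flow: source→left, listed edges, right→sink; max matching = max flow.
Augmenting path X1→Y3 (+1); matched 1.
Augmenting path X2→Y1 (+1); matched 2.
No augmenting path remains; maximum matching = 2.
König certificate: {X2, Y3} is a vertex cover of size 2 (every listed pair touches it), so no matching can be larger.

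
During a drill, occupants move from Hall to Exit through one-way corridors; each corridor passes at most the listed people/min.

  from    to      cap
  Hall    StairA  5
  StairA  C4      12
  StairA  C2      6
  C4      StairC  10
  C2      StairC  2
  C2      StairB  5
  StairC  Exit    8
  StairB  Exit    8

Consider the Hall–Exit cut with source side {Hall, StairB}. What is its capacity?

13

Edges leaving {Hall, StairB}: Hall→StairA (5), StairB→Exit (8).
Cut capacity = 5 + 8 = 13.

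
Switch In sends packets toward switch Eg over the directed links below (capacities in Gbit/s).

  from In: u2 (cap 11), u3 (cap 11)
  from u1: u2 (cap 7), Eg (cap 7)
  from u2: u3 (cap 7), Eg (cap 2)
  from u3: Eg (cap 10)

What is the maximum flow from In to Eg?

12

Augment In→u2→Eg: bottleneck 2, flow now 2.
Augment In→u3→Eg: bottleneck 10, flow now 12.
No augmenting path remains; maximum flow = 12.
In the residual graph, reachable from In: {In, u2, u3}.
Min-cut edges: u2→Eg (2), u3→Eg (10); capacity 2 + 10 = 12.
This cut is saturated, so no flow can exceed 12.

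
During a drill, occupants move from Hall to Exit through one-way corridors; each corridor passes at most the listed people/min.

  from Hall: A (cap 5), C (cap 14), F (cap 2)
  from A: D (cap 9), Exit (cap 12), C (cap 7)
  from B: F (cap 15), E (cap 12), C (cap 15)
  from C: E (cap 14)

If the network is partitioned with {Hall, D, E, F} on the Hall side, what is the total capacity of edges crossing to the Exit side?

Edges leaving {Hall, D, E, F}: Hall→A (5), Hall→C (14).
Cut capacity = 5 + 14 = 19.

19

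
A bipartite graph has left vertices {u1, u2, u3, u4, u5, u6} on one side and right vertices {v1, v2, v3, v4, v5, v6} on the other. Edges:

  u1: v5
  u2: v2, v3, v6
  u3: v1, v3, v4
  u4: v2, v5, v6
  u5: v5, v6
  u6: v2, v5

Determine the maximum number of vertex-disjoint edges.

5

Unit-capacity flow: source→left, listed edges, right→sink; max matching = max flow.
Augmenting path u1→v5 (+1); matched 1.
Augmenting path u2→v2 (+1); matched 2.
Augmenting path u3→v1 (+1); matched 3.
Augmenting path u4→v6 (+1); matched 4.
Augmenting path u6→v2→u2→v3 (+1); matched 5.
No augmenting path remains; maximum matching = 5.
König certificate: {u2, u3, v2, v5, v6} is a vertex cover of size 5 (every listed pair touches it), so no matching can be larger.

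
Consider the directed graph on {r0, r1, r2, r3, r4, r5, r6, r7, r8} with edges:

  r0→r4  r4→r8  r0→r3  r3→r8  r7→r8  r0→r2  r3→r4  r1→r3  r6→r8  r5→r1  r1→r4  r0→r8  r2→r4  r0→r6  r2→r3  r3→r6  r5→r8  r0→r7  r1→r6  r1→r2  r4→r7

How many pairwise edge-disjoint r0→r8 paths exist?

Assign every edge capacity 1; by Menger, the answer equals the max flow.
Path r0→r8 (+1); total 1.
Path r0→r3→r8 (+1); total 2.
Path r0→r4→r8 (+1); total 3.
Path r0→r6→r8 (+1); total 4.
Path r0→r7→r8 (+1); total 5.
No residual r0→r8 path; max flow = 5.
Certifying cut of size 5: {r0→r8, r3→r8, r4→r8, r6→r8, r7→r8}.

5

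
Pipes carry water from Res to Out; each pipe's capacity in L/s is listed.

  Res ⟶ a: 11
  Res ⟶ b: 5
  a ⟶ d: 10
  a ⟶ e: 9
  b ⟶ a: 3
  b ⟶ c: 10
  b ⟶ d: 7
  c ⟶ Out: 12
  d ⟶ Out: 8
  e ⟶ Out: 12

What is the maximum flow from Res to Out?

Augment Res→a→d→Out: bottleneck 8, flow now 8.
Augment Res→a→e→Out: bottleneck 3, flow now 11.
Augment Res→b→c→Out: bottleneck 5, flow now 16.
No augmenting path remains; maximum flow = 16.
In the residual graph, reachable from Res: {Res}.
Min-cut edges: Res→a (11), Res→b (5); capacity 11 + 5 = 16.
This cut is saturated, so no flow can exceed 16.

16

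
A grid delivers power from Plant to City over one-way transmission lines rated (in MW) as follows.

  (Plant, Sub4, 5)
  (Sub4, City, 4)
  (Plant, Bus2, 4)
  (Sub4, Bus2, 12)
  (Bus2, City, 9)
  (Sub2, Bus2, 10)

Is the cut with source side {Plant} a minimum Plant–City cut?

Yes — it is a minimum cut (capacity 9).

Given cut capacity: 5 + 4 = 9.
Augment Plant→Sub4→City: bottleneck 4, flow now 4.
Augment Plant→Bus2→City: bottleneck 4, flow now 8.
Augment Plant→Sub4→Bus2→City: bottleneck 1, flow now 9.
No augmenting path remains; maximum flow = 9.
Cut capacity 9 equals the max flow, so it is a minimum cut.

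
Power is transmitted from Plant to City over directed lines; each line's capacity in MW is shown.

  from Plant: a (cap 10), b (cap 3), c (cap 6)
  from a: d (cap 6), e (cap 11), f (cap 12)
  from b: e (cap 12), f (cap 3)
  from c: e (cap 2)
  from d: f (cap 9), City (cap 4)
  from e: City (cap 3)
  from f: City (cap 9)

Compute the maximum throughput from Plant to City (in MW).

Augment Plant→a→d→City: bottleneck 4, flow now 4.
Augment Plant→a→e→City: bottleneck 3, flow now 7.
Augment Plant→a→f→City: bottleneck 3, flow now 10.
Augment Plant→b→f→City: bottleneck 3, flow now 13.
Augment Plant→c→e→a→f→City: bottleneck 2, flow now 15. (uses reverse residual edge)
No augmenting path remains; maximum flow = 15.
In the residual graph, reachable from Plant: {Plant, c}.
Min-cut edges: Plant→a (10), Plant→b (3), c→e (2); capacity 10 + 3 + 2 = 15.
This cut is saturated, so no flow can exceed 15.

15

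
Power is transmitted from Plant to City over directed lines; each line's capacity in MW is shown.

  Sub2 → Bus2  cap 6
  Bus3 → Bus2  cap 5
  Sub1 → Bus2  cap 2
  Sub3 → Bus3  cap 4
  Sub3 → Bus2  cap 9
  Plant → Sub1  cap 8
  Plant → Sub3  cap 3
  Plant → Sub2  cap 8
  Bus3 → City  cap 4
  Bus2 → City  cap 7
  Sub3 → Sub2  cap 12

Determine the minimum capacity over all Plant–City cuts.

10

Augment Plant→Sub2→Bus2→City: bottleneck 6, flow now 6.
Augment Plant→Sub1→Bus2→City: bottleneck 1, flow now 7.
Augment Plant→Sub3→Bus3→City: bottleneck 3, flow now 10.
No augmenting path remains; maximum flow = 10.
By max-flow min-cut, the minimum cut capacity equals the max flow.
In the residual graph, reachable from Plant: {Plant, Sub2, Sub1, Bus2}.
Min-cut edges: Plant→Sub3 (3), Bus2→City (7); capacity 3 + 7 = 10.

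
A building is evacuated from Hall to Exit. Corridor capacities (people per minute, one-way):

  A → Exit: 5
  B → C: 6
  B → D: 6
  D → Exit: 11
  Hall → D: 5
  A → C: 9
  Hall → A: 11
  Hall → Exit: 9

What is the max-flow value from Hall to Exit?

Augment Hall→Exit: bottleneck 9, flow now 9.
Augment Hall→A→Exit: bottleneck 5, flow now 14.
Augment Hall→D→Exit: bottleneck 5, flow now 19.
No augmenting path remains; maximum flow = 19.
In the residual graph, reachable from Hall: {Hall, A, C}.
Min-cut edges: Hall→D (5), Hall→Exit (9), A→Exit (5); capacity 5 + 9 + 5 = 19.
This cut is saturated, so no flow can exceed 19.

19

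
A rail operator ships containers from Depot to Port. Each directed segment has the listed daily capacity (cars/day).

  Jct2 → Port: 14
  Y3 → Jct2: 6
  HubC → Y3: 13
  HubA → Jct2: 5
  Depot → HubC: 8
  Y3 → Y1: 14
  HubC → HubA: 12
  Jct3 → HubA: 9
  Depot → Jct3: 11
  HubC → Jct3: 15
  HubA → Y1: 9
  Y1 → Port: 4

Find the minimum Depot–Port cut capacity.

15

Augment Depot→HubC→HubA→Jct2→Port: bottleneck 5, flow now 5.
Augment Depot→HubC→HubA→Y1→Port: bottleneck 3, flow now 8.
Augment Depot→Jct3→HubA→Y1→Port: bottleneck 1, flow now 9.
Augment Depot→Jct3→HubA→HubC→Y3→Jct2→Port: bottleneck 6, flow now 15. (uses reverse residual edge)
No augmenting path remains; maximum flow = 15.
By max-flow min-cut, the minimum cut capacity equals the max flow.
In the residual graph, reachable from Depot: {Depot, HubC, Jct3, HubA, Y3, Y1}.
Min-cut edges: HubA→Jct2 (5), Y3→Jct2 (6), Y1→Port (4); capacity 5 + 6 + 4 = 15.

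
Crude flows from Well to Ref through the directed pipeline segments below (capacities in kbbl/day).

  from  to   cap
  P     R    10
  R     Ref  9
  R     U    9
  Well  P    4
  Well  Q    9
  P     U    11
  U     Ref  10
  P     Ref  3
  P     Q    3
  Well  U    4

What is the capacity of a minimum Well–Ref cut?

Augment Well→P→Ref: bottleneck 3, flow now 3.
Augment Well→U→Ref: bottleneck 4, flow now 7.
Augment Well→P→R→Ref: bottleneck 1, flow now 8.
No augmenting path remains; maximum flow = 8.
By max-flow min-cut, the minimum cut capacity equals the max flow.
In the residual graph, reachable from Well: {Well, Q}.
Min-cut edges: Well→P (4), Well→U (4); capacity 4 + 4 = 8.

8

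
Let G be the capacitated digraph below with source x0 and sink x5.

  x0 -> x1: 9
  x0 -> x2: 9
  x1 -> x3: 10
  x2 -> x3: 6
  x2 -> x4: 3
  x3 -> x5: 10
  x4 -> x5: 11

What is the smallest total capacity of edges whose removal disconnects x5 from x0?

Augment x0→x1→x3→x5: bottleneck 9, flow now 9.
Augment x0→x2→x3→x5: bottleneck 1, flow now 10.
Augment x0→x2→x4→x5: bottleneck 3, flow now 13.
No augmenting path remains; maximum flow = 13.
By max-flow min-cut, the minimum cut capacity equals the max flow.
In the residual graph, reachable from x0: {x0, x1, x2, x3}.
Min-cut edges: x2→x4 (3), x3→x5 (10); capacity 3 + 10 = 13.

13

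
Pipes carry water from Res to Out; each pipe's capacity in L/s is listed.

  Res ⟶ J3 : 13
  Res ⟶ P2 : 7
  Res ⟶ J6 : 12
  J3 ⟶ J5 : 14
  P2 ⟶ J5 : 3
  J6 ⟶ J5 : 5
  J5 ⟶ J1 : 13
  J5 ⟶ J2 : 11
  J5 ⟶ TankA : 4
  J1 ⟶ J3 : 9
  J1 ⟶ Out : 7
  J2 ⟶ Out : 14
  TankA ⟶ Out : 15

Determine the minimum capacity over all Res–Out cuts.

Augment Res→J3→J5→J1→Out: bottleneck 7, flow now 7.
Augment Res→J3→J5→J2→Out: bottleneck 6, flow now 13.
Augment Res→P2→J5→J2→Out: bottleneck 3, flow now 16.
Augment Res→J6→J5→J2→Out: bottleneck 2, flow now 18.
Augment Res→J6→J5→TankA→Out: bottleneck 3, flow now 21.
No augmenting path remains; maximum flow = 21.
By max-flow min-cut, the minimum cut capacity equals the max flow.
In the residual graph, reachable from Res: {Res, P2, J6}.
Min-cut edges: Res→J3 (13), P2→J5 (3), J6→J5 (5); capacity 13 + 3 + 5 = 21.

21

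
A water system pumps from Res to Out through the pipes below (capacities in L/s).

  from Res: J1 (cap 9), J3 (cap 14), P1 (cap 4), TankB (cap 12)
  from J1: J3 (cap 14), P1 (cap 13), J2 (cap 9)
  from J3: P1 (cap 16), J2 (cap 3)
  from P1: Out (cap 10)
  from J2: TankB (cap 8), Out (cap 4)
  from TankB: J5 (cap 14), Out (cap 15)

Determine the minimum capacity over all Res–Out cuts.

29

Augment Res→P1→Out: bottleneck 4, flow now 4.
Augment Res→TankB→Out: bottleneck 12, flow now 16.
Augment Res→J1→P1→Out: bottleneck 6, flow now 22.
Augment Res→J1→J2→Out: bottleneck 3, flow now 25.
Augment Res→J3→J2→Out: bottleneck 1, flow now 26.
Augment Res→J3→J2→TankB→Out: bottleneck 2, flow now 28.
Augment Res→J3→P1→J1→J2→TankB→Out: bottleneck 1, flow now 29. (uses reverse residual edge)
No augmenting path remains; maximum flow = 29.
By max-flow min-cut, the minimum cut capacity equals the max flow.
In the residual graph, reachable from Res: {Res, J1, J3, P1, J2, TankB, J5}.
Min-cut edges: P1→Out (10), J2→Out (4), TankB→Out (15); capacity 10 + 4 + 15 = 29.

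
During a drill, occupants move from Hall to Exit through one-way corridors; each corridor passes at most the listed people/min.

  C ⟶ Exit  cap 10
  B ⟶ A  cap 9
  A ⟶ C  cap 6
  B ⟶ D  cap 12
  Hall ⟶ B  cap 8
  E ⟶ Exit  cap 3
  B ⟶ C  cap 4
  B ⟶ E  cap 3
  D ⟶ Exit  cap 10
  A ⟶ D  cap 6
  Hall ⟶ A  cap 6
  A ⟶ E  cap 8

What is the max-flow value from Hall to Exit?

14

Augment Hall→A→C→Exit: bottleneck 6, flow now 6.
Augment Hall→B→C→Exit: bottleneck 4, flow now 10.
Augment Hall→B→D→Exit: bottleneck 4, flow now 14.
No augmenting path remains; maximum flow = 14.
In the residual graph, reachable from Hall: {Hall}.
Min-cut edges: Hall→A (6), Hall→B (8); capacity 6 + 8 = 14.
This cut is saturated, so no flow can exceed 14.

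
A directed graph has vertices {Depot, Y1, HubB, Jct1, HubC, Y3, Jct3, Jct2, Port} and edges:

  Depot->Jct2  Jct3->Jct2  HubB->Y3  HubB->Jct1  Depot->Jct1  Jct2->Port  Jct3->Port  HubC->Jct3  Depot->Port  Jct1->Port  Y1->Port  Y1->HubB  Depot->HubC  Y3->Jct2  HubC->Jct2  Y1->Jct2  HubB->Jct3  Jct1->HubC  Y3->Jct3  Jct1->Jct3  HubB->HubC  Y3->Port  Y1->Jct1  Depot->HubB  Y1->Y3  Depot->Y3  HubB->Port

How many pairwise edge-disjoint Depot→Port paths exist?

6

Assign every edge capacity 1; by Menger, the answer equals the max flow.
Path Depot→Port (+1); total 1.
Path Depot→HubB→Port (+1); total 2.
Path Depot→Jct1→Port (+1); total 3.
Path Depot→Y3→Port (+1); total 4.
Path Depot→Jct2→Port (+1); total 5.
Path Depot→HubC→Jct3→Port (+1); total 6.
No residual Depot→Port path; max flow = 6.
Certifying cut of size 6: {Depot→HubB, Depot→HubC, Depot→Jct1, Depot→Jct2, Depot→Port, Depot→Y3}.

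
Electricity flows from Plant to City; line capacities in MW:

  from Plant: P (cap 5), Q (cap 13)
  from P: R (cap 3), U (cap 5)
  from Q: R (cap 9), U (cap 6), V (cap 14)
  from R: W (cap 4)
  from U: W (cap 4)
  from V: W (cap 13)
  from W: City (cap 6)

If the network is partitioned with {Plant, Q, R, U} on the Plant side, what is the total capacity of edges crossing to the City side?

Edges leaving {Plant, Q, R, U}: Plant→P (5), Q→V (14), R→W (4), U→W (4).
Cut capacity = 5 + 14 + 4 + 4 = 27.

27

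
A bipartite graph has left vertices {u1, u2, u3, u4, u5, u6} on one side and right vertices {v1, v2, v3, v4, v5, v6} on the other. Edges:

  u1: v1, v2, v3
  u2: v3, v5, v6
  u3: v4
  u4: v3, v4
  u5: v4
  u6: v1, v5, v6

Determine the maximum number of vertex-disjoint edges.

5

Unit-capacity flow: source→left, listed edges, right→sink; max matching = max flow.
Augmenting path u1→v1 (+1); matched 1.
Augmenting path u2→v3 (+1); matched 2.
Augmenting path u3→v4 (+1); matched 3.
Augmenting path u6→v5 (+1); matched 4.
Augmenting path u4→v3→u2→v6 (+1); matched 5.
No augmenting path remains; maximum matching = 5.
König certificate: {u1, u2, u4, u6, v4} is a vertex cover of size 5 (every listed pair touches it), so no matching can be larger.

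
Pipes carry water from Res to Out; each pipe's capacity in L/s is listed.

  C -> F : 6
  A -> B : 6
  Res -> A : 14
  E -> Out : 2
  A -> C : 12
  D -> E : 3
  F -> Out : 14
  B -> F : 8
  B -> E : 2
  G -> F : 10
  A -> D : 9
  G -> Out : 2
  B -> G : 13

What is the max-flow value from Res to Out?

Augment Res→A→B→E→Out: bottleneck 2, flow now 2.
Augment Res→A→B→F→Out: bottleneck 4, flow now 6.
Augment Res→A→C→F→Out: bottleneck 6, flow now 12.
Augment Res→A→D→E→B→F→Out: bottleneck 2, flow now 14. (uses reverse residual edge)
No augmenting path remains; maximum flow = 14.
In the residual graph, reachable from Res: {Res}.
Min-cut edges: Res→A (14); capacity 14 = 14.
This cut is saturated, so no flow can exceed 14.

14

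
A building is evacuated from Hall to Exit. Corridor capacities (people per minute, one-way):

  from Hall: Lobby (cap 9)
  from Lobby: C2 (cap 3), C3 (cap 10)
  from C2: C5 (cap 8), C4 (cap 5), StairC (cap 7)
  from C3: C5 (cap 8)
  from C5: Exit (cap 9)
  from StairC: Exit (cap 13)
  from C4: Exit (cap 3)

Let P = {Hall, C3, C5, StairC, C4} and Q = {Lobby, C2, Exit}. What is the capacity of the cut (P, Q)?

Edges leaving {Hall, C3, C5, StairC, C4}: Hall→Lobby (9), C5→Exit (9), StairC→Exit (13), C4→Exit (3).
Cut capacity = 9 + 9 + 13 + 3 = 34.

34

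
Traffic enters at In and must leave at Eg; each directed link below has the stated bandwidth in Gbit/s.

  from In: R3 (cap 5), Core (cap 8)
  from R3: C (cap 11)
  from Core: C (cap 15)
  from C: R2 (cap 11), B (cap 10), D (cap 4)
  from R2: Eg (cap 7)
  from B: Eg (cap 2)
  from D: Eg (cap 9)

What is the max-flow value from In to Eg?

Augment In→R3→C→R2→Eg: bottleneck 5, flow now 5.
Augment In→Core→C→R2→Eg: bottleneck 2, flow now 7.
Augment In→Core→C→B→Eg: bottleneck 2, flow now 9.
Augment In→Core→C→D→Eg: bottleneck 4, flow now 13.
No augmenting path remains; maximum flow = 13.
In the residual graph, reachable from In: {In}.
Min-cut edges: In→R3 (5), In→Core (8); capacity 5 + 8 = 13.
This cut is saturated, so no flow can exceed 13.

13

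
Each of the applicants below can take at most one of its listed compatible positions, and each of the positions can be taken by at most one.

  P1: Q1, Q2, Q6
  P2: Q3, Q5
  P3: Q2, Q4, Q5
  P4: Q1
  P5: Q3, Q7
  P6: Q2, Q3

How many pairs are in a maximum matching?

6

Unit-capacity flow: source→left, listed edges, right→sink; max matching = max flow.
Augmenting path P1→Q1 (+1); matched 1.
Augmenting path P2→Q3 (+1); matched 2.
Augmenting path P3→Q2 (+1); matched 3.
Augmenting path P5→Q7 (+1); matched 4.
Augmenting path P4→Q1→P1→Q6 (+1); matched 5.
Augmenting path P6→Q2→P3→Q4 (+1); matched 6.
No augmenting path remains; maximum matching = 6.
König certificate: {P1, P2, P3, P4, P5, P6} is a vertex cover of size 6 (every listed pair touches it), so no matching can be larger.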